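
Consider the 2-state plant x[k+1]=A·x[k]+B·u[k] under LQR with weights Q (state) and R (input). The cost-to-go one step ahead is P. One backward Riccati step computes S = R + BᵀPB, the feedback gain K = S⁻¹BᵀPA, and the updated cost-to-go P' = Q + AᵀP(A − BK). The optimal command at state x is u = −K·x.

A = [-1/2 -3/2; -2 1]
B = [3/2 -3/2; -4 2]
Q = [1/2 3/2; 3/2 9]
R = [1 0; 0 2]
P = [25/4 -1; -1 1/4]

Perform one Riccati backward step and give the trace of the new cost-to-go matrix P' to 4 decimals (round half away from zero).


10.5983

BᵀP = [13.3750 -2.5000; -11.3750 2.0000]
S = R + BᵀPB = [1 0; 0 2] + [30.0625 -25.0625; -25.0625 21.0625] = [31.0625 -25.0625; -25.0625 23.0625]
BᵀPA = [-1.6875 -22.5625; 1.6875 19.0625]
K = S⁻¹·BᵀPA = [0.0382 -0.4826; 0.1147 0.3021]
A−BK = [-0.3853 -0.3229; -2.0765 -1.5347]
AᵀP(A−BK) = [0.4334 0.3633; 0.3633 0.6648]
P' = Q + AᵀP(A−BK) = [0.9334 1.8633; 1.8633 9.6648]
tr(P') = 10.5983


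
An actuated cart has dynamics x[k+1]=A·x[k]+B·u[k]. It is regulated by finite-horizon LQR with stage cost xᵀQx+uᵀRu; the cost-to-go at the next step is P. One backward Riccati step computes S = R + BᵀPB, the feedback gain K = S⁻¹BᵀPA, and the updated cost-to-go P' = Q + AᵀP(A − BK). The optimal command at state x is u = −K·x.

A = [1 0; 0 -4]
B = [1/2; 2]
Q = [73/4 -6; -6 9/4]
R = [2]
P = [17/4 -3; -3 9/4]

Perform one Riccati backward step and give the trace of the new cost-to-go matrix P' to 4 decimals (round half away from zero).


34.5206

BᵀP = [-3.8750 3.0000]
S = R + BᵀPB = [2] + [4.0625] = [6.0625]
BᵀPA = [-3.8750 -12.0000]
K = S⁻¹·BᵀPA = [-0.6392 -1.9794]
A−BK = [1.3196 0.9897; 1.2784 -0.0412]
AᵀP(A−BK) = [1.7732 4.3299; 4.3299 12.2474]
P' = Q + AᵀP(A−BK) = [20.0232 -1.6701; -1.6701 14.4974]
tr(P') = 34.5206


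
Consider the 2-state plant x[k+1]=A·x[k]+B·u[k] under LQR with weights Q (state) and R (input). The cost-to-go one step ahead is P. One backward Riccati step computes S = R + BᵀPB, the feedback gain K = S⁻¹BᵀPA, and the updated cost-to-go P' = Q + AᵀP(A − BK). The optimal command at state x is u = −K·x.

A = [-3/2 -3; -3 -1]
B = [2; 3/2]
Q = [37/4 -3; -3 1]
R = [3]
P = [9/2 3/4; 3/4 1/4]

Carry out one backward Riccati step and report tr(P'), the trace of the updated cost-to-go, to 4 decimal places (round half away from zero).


18.0985

BᵀP = [10.1250 1.8750]
S = R + BᵀPB = [3] + [23.0625] = [26.0625]
BᵀPA = [-20.8125 -32.2500]
K = S⁻¹·BᵀPA = [-0.7986 -1.2374]
A−BK = [0.0971 -0.5252; -1.8022 0.8561]
AᵀP(A−BK) = [2.5049 3.1214; 3.1214 5.3435]
P' = Q + AᵀP(A−BK) = [11.7549 0.1214; 0.1214 6.3435]
tr(P') = 18.0985


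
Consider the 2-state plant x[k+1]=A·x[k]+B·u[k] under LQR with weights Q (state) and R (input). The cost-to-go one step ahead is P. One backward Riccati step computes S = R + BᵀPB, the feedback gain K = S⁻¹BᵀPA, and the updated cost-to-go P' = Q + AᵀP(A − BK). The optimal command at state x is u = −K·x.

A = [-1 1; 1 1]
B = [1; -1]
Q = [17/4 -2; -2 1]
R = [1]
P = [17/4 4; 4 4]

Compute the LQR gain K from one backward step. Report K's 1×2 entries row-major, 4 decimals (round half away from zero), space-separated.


-0.2000 0.2000

BᵀP = [0.2500 0.0000]
S = R + BᵀPB = [1] + [0.2500] = [1.2500]
BᵀPA = [-0.2500 0.2500]
K = S⁻¹·BᵀPA = [-0.2000 0.2000]
A−BK = [-0.8000 0.8000; 0.8000 1.2000]
AᵀP(A−BK) = [0.2000 -0.2000; -0.2000 16.2000]
P' = Q + AᵀP(A−BK) = [4.4500 -2.2000; -2.2000 17.2000]
tr(P') = 21.6500


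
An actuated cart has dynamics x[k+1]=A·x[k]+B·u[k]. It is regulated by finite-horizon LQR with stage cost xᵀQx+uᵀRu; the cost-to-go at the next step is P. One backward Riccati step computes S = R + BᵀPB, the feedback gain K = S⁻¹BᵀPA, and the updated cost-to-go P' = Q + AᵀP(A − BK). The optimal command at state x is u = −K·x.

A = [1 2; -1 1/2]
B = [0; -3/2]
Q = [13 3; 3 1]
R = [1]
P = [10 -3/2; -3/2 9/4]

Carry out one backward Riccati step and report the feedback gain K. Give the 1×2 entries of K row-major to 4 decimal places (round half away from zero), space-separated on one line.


BᵀP = [2.2500 -3.3750]
S = R + BᵀPB = [1] + [5.0625] = [6.0625]
BᵀPA = [5.6250 2.8125]
K = S⁻¹·BᵀPA = [0.9278 0.4639]
A−BK = [1.0000 2.0000; 0.3918 1.1959]
AᵀP(A−BK) = [10.0309 18.5155; 18.5155 36.2577]
P' = Q + AᵀP(A−BK) = [23.0309 21.5155; 21.5155 37.2577]
tr(P') = 60.2887

0.9278 0.4639


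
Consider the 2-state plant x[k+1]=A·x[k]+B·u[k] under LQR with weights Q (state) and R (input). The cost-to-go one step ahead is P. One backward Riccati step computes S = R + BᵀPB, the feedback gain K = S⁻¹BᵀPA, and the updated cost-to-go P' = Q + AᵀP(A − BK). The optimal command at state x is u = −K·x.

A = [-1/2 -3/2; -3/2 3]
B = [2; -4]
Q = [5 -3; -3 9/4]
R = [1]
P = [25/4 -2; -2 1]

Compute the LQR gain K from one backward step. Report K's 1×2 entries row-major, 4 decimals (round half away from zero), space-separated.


BᵀP = [20.5000 -8.0000]
S = R + BᵀPB = [1] + [73.0000] = [74.0000]
BᵀPA = [1.7500 -54.7500]
K = S⁻¹·BᵀPA = [0.0236 -0.7399]
A−BK = [-0.5473 -0.0203; -1.4054 0.0405]
AᵀP(A−BK) = [0.7711 -0.0177; -0.0177 0.5549]
P' = Q + AᵀP(A−BK) = [5.7711 -3.0177; -3.0177 2.8049]
tr(P') = 8.5760

0.0236 -0.7399


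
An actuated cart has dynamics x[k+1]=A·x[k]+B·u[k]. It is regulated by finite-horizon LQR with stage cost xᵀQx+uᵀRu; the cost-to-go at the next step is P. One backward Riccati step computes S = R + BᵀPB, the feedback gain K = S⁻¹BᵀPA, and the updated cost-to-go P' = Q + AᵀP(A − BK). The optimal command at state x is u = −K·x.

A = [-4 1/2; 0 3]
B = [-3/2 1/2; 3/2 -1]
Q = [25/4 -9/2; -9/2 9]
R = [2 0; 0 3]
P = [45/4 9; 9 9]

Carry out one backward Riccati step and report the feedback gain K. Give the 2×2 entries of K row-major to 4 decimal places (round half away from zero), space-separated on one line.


BᵀP = [-3.3750 0.0000; -3.3750 -4.5000]
S = R + BᵀPB = [2 0; 0 3] + [5.0625 -1.6875; -1.6875 2.8125] = [7.0625 -1.6875; -1.6875 5.8125]
BᵀPA = [13.5000 -1.6875; 13.5000 -15.1875]
K = S⁻¹·BᵀPA = [2.6503 -0.9276; 3.0920 -2.8822]
A−BK = [-1.5706 0.5497; -0.8834 1.5092]
AᵀP(A−BK) = [102.4785 -79.0675; -79.0675 65.4736]
P' = Q + AᵀP(A−BK) = [108.7285 -83.5675; -83.5675 74.4736]
tr(P') = 183.2021

2.6503 -0.9276 3.0920 -2.8822


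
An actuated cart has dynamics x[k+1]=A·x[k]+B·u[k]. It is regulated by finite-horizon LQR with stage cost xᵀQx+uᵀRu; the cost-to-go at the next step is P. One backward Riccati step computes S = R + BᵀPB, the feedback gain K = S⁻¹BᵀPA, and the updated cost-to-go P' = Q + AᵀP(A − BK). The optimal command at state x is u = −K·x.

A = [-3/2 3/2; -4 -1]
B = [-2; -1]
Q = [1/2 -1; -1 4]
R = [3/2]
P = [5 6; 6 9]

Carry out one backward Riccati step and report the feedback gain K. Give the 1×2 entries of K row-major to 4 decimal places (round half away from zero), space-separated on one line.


1.9817 -0.0550

BᵀP = [-16.0000 -21.0000]
S = R + BᵀPB = [3/2] + [53.0000] = [54.5000]
BᵀPA = [108.0000 -3.0000]
K = S⁻¹·BᵀPA = [1.9817 -0.0550]
A−BK = [2.4633 1.3899; -2.0183 -1.0550]
AᵀP(A−BK) = [13.2317 3.6950; 3.6950 2.0849]
P' = Q + AᵀP(A−BK) = [13.7317 2.6950; 2.6950 6.0849]
tr(P') = 19.8165


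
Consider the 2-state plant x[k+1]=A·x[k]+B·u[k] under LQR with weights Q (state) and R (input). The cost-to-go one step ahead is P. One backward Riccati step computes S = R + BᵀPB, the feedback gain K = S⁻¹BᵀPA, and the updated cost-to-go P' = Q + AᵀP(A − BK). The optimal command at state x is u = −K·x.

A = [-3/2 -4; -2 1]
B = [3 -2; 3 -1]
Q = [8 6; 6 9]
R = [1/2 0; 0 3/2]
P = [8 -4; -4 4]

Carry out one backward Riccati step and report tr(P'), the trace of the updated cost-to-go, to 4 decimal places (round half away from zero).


45.3713

BᵀP = [12.0000 0.0000; -12.0000 4.0000]
S = R + BᵀPB = [1/2 0; 0 3/2] + [36.0000 -24.0000; -24.0000 20.0000] = [36.5000 -24.0000; -24.0000 21.5000]
BᵀPA = [-18.0000 -48.0000; 10.0000 52.0000]
K = S⁻¹·BᵀPA = [-0.7042 1.0347; -0.3210 3.5737]
A−BK = [-0.0293 0.0431; -0.2084 1.4695]
AᵀP(A−BK) = [0.5341 -3.1114; -3.1114 27.8371]
P' = Q + AᵀP(A−BK) = [8.5341 2.8886; 2.8886 36.8371]
tr(P') = 45.3713


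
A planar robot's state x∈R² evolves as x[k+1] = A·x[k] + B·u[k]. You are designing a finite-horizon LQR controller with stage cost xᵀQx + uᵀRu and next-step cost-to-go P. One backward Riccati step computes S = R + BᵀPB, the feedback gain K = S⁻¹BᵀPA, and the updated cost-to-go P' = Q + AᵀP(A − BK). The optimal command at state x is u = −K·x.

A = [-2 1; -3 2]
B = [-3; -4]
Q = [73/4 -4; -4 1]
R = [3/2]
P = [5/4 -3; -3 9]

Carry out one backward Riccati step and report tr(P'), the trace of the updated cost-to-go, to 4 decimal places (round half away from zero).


20.7146

BᵀP = [8.2500 -27.0000]
S = R + BᵀPB = [3/2] + [83.2500] = [84.7500]
BᵀPA = [64.5000 -45.7500]
K = S⁻¹·BᵀPA = [0.7611 -0.5398]
A−BK = [0.2832 -0.6195; 0.0442 -0.1593]
AᵀP(A−BK) = [0.9115 -0.6814; -0.6814 0.5531]
P' = Q + AᵀP(A−BK) = [19.1615 -4.6814; -4.6814 1.5531]
tr(P') = 20.7146


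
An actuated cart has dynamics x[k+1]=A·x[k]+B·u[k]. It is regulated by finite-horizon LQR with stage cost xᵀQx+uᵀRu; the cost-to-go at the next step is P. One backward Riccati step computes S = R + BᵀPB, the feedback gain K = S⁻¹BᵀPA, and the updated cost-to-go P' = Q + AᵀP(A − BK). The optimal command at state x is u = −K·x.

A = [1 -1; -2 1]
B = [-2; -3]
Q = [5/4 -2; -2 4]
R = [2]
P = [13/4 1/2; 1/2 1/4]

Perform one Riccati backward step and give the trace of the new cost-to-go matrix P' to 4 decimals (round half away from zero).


BᵀP = [-8.0000 -1.7500]
S = R + BᵀPB = [2] + [21.2500] = [23.2500]
BᵀPA = [-4.5000 6.2500]
K = S⁻¹·BᵀPA = [-0.1935 0.2688]
A−BK = [0.6129 -0.4624; -2.5806 1.8065]
AᵀP(A−BK) = [1.3790 -1.0403; -1.0403 0.8199]
P' = Q + AᵀP(A−BK) = [2.6290 -3.0403; -3.0403 4.8199]
tr(P') = 7.4489

7.4489


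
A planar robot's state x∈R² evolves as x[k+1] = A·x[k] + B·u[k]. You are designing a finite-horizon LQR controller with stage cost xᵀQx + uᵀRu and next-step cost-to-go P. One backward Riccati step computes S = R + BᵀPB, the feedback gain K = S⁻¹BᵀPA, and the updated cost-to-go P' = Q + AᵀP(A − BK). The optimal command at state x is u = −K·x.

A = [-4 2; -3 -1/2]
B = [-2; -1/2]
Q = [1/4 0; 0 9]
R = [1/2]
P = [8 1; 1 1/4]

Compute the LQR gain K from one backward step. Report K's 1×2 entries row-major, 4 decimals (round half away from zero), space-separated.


BᵀP = [-16.5000 -2.1250]
S = R + BᵀPB = [1/2] + [34.0625] = [34.5625]
BᵀPA = [72.3750 -31.9375]
K = S⁻¹·BᵀPA = [2.0940 -0.9241]
A−BK = [0.1881 0.1519; -1.9530 -0.9620]
AᵀP(A−BK) = [2.6944 -0.7468; -0.7468 0.5506]
P' = Q + AᵀP(A−BK) = [2.9444 -0.7468; -0.7468 9.5506]
tr(P') = 12.4950

2.0940 -0.9241


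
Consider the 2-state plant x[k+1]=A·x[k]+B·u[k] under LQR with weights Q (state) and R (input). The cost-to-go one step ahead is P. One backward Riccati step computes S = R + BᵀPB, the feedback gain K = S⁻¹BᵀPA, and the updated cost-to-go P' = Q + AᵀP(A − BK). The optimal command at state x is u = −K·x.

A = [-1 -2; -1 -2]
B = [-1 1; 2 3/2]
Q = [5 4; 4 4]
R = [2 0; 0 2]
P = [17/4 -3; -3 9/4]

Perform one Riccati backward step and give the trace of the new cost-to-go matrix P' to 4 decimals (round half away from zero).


BᵀP = [-10.2500 7.5000; -0.2500 0.3750]
S = R + BᵀPB = [2 0; 0 2] + [25.2500 1.0000; 1.0000 0.3125] = [27.2500 1.0000; 1.0000 2.3125]
BᵀPA = [2.7500 5.5000; -0.1250 -0.2500]
K = S⁻¹·BᵀPA = [0.1046 0.2091; -0.0993 -0.1985]
A−BK = [-0.7962 -1.5923; -1.0602 -2.1204]
AᵀP(A−BK) = [0.2001 0.4001; 0.4001 0.8002]
P' = Q + AᵀP(A−BK) = [5.2001 4.4001; 4.4001 4.8002]
tr(P') = 10.0003

10.0003


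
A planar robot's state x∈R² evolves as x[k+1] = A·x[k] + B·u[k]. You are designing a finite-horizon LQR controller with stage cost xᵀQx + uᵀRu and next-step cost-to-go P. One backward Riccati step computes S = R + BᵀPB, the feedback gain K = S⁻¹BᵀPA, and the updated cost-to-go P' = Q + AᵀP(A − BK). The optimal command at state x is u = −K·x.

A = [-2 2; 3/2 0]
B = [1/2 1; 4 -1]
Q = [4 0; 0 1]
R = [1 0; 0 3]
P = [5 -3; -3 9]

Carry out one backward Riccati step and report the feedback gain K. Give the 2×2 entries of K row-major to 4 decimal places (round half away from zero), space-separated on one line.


BᵀP = [-9.5000 34.5000; 8.0000 -12.0000]
S = R + BᵀPB = [1 0; 0 3] + [133.2500 -44.0000; -44.0000 20.0000] = [134.2500 -44.0000; -44.0000 23.0000]
BᵀPA = [70.7500 -19.0000; -34.0000 16.0000]
K = S⁻¹·BᵀPA = [0.1140 0.2318; -1.2603 1.1391]
A−BK = [-0.7967 0.7450; -0.2161 0.2119]
AᵀP(A−BK) = [7.3388 -6.6707; -6.6707 6.1784]
P' = Q + AᵀP(A−BK) = [11.3388 -6.6707; -6.6707 7.1784]
tr(P') = 18.5173

0.1140 0.2318 -1.2603 1.1391


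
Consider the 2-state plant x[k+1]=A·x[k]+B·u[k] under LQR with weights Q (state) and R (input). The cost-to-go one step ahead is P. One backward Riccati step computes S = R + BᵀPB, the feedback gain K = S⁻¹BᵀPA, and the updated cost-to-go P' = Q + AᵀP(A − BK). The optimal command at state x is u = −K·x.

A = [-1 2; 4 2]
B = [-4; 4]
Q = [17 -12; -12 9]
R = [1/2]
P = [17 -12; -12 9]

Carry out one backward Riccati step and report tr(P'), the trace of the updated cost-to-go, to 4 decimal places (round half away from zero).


30.6627

BᵀP = [-116.0000 84.0000]
S = R + BᵀPB = [1/2] + [800.0000] = [800.5000]
BᵀPA = [452.0000 -64.0000]
K = S⁻¹·BᵀPA = [0.5646 -0.0800]
A−BK = [1.2586 1.6802; 1.7414 2.3198]
AᵀP(A−BK) = [1.7795 2.1374; 2.1374 2.8832]
P' = Q + AᵀP(A−BK) = [18.7795 -9.8626; -9.8626 11.8832]
tr(P') = 30.6627


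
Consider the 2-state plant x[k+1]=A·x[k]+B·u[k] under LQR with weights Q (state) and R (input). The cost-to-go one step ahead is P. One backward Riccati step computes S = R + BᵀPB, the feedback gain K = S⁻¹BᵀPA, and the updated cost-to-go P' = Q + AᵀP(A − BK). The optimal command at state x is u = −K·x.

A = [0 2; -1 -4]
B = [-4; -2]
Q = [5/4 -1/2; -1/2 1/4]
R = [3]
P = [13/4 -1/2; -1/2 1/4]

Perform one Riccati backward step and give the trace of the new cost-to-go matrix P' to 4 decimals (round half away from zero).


7.9531

BᵀP = [-12.0000 1.5000]
S = R + BᵀPB = [3] + [45.0000] = [48.0000]
BᵀPA = [-1.5000 -30.0000]
K = S⁻¹·BᵀPA = [-0.0313 -0.6250]
A−BK = [-0.1250 -0.5000; -1.0625 -5.2500]
AᵀP(A−BK) = [0.2031 1.0625; 1.0625 6.2500]
P' = Q + AᵀP(A−BK) = [1.4531 0.5625; 0.5625 6.5000]
tr(P') = 7.9531


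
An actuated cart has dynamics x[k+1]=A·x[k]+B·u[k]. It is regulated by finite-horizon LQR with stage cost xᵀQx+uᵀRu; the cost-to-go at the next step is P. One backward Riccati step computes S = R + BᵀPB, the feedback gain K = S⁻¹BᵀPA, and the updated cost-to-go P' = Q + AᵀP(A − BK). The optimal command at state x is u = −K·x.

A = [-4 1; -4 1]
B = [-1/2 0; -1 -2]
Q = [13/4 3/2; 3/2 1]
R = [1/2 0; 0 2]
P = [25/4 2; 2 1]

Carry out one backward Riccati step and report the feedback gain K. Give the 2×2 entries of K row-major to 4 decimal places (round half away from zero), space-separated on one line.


BᵀP = [-5.1250 -2.0000; -4.0000 -2.0000]
S = R + BᵀPB = [1/2 0; 0 2] + [4.5625 4.0000; 4.0000 4.0000] = [5.0625 4.0000; 4.0000 6.0000]
BᵀPA = [28.5000 -7.1250; 24.0000 -6.0000]
K = S⁻¹·BᵀPA = [5.2174 -1.3043; 0.5217 -0.1304]
A−BK = [-1.3913 0.3478; 2.2609 -0.5652]
AᵀP(A−BK) = [18.7826 -4.6957; -4.6957 1.1739]
P' = Q + AᵀP(A−BK) = [22.0326 -3.1957; -3.1957 2.1739]
tr(P') = 24.2065

5.2174 -1.3043 0.5217 -0.1304


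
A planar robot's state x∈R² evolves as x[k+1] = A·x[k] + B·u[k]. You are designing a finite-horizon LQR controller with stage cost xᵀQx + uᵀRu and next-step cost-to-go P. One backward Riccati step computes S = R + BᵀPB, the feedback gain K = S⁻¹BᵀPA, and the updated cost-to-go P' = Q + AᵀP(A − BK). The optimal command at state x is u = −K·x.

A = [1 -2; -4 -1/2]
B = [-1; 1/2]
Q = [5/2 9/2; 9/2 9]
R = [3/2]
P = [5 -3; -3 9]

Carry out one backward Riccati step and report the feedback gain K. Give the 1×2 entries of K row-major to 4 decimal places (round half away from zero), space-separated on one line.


-3.1064 0.7872

BᵀP = [-6.5000 7.5000]
S = R + BᵀPB = [3/2] + [10.2500] = [11.7500]
BᵀPA = [-36.5000 9.2500]
K = S⁻¹·BᵀPA = [-3.1064 0.7872]
A−BK = [-2.1064 -1.2128; -2.4468 -0.8936]
AᵀP(A−BK) = [59.6170 14.2340; 14.2340 8.9681]
P' = Q + AᵀP(A−BK) = [62.1170 18.7340; 18.7340 17.9681]
tr(P') = 80.0851


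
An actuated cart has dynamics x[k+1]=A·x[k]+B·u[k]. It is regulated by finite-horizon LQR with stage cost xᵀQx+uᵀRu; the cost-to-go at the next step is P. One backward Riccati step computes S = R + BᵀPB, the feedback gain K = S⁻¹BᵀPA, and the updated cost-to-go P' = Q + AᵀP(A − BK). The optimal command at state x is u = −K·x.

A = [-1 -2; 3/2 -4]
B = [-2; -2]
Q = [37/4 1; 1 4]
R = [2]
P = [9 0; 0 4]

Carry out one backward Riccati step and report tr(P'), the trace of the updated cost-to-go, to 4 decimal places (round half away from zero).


44.9537

BᵀP = [-18.0000 -8.0000]
S = R + BᵀPB = [2] + [52.0000] = [54.0000]
BᵀPA = [6.0000 68.0000]
K = S⁻¹·BᵀPA = [0.1111 1.2593]
A−BK = [-0.7778 0.5185; 1.7222 -1.4815]
AᵀP(A−BK) = [17.3333 -13.5556; -13.5556 14.3704]
P' = Q + AᵀP(A−BK) = [26.5833 -12.5556; -12.5556 18.3704]
tr(P') = 44.9537


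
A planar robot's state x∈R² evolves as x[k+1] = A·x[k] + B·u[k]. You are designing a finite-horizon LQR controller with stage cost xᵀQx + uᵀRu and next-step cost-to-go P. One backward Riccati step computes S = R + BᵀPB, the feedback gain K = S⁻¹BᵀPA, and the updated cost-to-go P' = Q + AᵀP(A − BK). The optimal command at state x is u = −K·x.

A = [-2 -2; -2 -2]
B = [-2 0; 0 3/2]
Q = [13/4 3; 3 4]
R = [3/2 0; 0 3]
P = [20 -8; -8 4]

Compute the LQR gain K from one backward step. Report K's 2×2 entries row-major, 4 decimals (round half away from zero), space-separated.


0.7164 0.7164 -0.4328 -0.4328

BᵀP = [-40.0000 16.0000; -12.0000 6.0000]
S = R + BᵀPB = [3/2 0; 0 3] + [80.0000 24.0000; 24.0000 9.0000] = [81.5000 24.0000; 24.0000 12.0000]
BᵀPA = [48.0000 48.0000; 12.0000 12.0000]
K = S⁻¹·BᵀPA = [0.7164 0.7164; -0.4328 -0.4328]
A−BK = [-0.5672 -0.5672; -1.3507 -1.3507]
AᵀP(A−BK) = [2.8060 2.8060; 2.8060 2.8060]
P' = Q + AᵀP(A−BK) = [6.0560 5.8060; 5.8060 6.8060]
tr(P') = 12.8619


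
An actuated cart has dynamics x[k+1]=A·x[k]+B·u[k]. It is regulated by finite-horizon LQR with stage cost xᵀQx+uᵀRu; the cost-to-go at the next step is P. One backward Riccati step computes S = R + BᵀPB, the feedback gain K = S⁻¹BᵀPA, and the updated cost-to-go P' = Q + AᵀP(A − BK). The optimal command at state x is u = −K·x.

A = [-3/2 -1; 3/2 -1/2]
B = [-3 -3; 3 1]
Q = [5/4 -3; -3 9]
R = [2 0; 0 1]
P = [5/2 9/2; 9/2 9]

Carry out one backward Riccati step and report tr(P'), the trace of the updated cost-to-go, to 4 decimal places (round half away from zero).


BᵀP = [6.0000 13.5000; -3.0000 -4.5000]
S = R + BᵀPB = [2 0; 0 1] + [22.5000 -4.5000; -4.5000 4.5000] = [24.5000 -4.5000; -4.5000 5.5000]
BᵀPA = [11.2500 -12.7500; -2.2500 5.2500]
K = S⁻¹·BᵀPA = [0.4520 -0.4061; -0.0393 0.6223]
A−BK = [-0.2620 -0.3515; 0.1834 0.0961]
AᵀP(A−BK) = [0.4520 -0.4061; -0.4061 0.8051]
P' = Q + AᵀP(A−BK) = [1.7020 -3.4061; -3.4061 9.8051]
tr(P') = 11.5071

11.5071


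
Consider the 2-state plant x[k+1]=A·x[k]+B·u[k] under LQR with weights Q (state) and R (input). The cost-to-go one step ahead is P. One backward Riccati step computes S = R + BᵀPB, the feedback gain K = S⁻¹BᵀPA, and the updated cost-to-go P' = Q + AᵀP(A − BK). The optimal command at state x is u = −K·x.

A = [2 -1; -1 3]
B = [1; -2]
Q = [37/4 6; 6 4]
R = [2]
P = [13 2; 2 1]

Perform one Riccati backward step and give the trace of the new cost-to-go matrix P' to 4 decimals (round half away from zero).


31.4318

BᵀP = [9.0000 0.0000]
S = R + BᵀPB = [2] + [9.0000] = [11.0000]
BᵀPA = [18.0000 -9.0000]
K = S⁻¹·BᵀPA = [1.6364 -0.8182]
A−BK = [0.3636 -0.1818; 2.2727 1.3636]
AᵀP(A−BK) = [15.5455 -0.2727; -0.2727 2.6364]
P' = Q + AᵀP(A−BK) = [24.7955 5.7273; 5.7273 6.6364]
tr(P') = 31.4318


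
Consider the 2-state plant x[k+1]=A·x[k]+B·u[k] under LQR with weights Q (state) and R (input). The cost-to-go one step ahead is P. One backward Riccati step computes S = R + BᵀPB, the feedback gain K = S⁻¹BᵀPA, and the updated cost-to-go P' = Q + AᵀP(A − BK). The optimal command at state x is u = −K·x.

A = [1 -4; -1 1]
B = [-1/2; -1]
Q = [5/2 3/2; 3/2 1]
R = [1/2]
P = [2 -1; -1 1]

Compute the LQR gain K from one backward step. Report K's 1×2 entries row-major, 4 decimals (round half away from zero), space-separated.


BᵀP = [0.0000 -0.5000]
S = R + BᵀPB = [1/2] + [0.5000] = [1.0000]
BᵀPA = [0.5000 -0.5000]
K = S⁻¹·BᵀPA = [0.5000 -0.5000]
A−BK = [1.2500 -4.2500; -0.5000 0.5000]
AᵀP(A−BK) = [4.7500 -13.7500; -13.7500 40.7500]
P' = Q + AᵀP(A−BK) = [7.2500 -12.2500; -12.2500 41.7500]
tr(P') = 49.0000

0.5000 -0.5000


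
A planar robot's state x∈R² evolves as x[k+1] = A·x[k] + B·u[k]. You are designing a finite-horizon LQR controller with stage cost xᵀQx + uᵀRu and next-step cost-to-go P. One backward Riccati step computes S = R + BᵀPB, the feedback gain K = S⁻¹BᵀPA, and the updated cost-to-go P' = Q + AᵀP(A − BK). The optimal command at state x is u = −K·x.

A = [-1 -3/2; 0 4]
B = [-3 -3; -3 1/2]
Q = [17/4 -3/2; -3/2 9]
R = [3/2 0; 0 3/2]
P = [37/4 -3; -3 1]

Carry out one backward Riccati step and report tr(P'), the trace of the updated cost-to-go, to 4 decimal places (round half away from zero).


BᵀP = [-18.7500 6.0000; -29.2500 9.5000]
S = R + BᵀPB = [3/2 0; 0 3/2] + [38.2500 59.2500; 59.2500 92.5000] = [39.7500 59.2500; 59.2500 94.0000]
BᵀPA = [18.7500 52.1250; 29.2500 81.8750]
K = S⁻¹·BᵀPA = [0.1303 0.2154; 0.2290 0.7353]
A−BK = [0.0780 1.3519; 0.2763 4.2784]
AᵀP(A−BK) = [0.1075 0.3305; 0.3305 1.3870]
P' = Q + AᵀP(A−BK) = [4.3575 -1.1695; -1.1695 10.3870]
tr(P') = 14.7445

14.7445


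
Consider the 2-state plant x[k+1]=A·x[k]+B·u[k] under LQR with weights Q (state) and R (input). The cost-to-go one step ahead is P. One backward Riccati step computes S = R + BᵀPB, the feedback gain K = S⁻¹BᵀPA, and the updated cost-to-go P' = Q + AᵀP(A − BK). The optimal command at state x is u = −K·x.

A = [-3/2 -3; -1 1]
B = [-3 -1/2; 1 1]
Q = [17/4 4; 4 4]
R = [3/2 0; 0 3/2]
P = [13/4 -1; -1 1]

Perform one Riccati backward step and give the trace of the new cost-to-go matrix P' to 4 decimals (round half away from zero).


10.8727

BᵀP = [-10.7500 4.0000; -2.6250 1.5000]
S = R + BᵀPB = [3/2 0; 0 3/2] + [36.2500 9.3750; 9.3750 2.8125] = [37.7500 9.3750; 9.3750 4.3125]
BᵀPA = [12.1250 36.2500; 2.4375 9.3750]
K = S⁻¹·BᵀPA = [0.3930 0.9136; -0.2891 0.1877]
A−BK = [-0.4656 -0.1652; -1.1039 -0.1014]
AᵀP(A−BK) = [1.2522 0.5895; 0.5895 1.3705]
P' = Q + AᵀP(A−BK) = [5.5022 4.5895; 4.5895 5.3705]
tr(P') = 10.8727


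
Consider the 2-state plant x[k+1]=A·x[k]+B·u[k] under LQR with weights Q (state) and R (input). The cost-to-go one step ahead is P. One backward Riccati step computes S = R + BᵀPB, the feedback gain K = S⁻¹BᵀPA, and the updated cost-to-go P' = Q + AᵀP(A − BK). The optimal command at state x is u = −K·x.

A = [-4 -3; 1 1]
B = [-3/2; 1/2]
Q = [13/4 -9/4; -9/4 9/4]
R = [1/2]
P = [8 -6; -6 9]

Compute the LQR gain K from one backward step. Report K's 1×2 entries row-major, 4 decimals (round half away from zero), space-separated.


2.4706 1.9664

BᵀP = [-15.0000 13.5000]
S = R + BᵀPB = [1/2] + [29.2500] = [29.7500]
BᵀPA = [73.5000 58.5000]
K = S⁻¹·BᵀPA = [2.4706 1.9664]
A−BK = [-0.2941 -0.0504; -0.2353 0.0168]
AᵀP(A−BK) = [3.4118 2.4706; 2.4706 1.9664]
P' = Q + AᵀP(A−BK) = [6.6618 0.2206; 0.2206 4.2164]
tr(P') = 10.8782


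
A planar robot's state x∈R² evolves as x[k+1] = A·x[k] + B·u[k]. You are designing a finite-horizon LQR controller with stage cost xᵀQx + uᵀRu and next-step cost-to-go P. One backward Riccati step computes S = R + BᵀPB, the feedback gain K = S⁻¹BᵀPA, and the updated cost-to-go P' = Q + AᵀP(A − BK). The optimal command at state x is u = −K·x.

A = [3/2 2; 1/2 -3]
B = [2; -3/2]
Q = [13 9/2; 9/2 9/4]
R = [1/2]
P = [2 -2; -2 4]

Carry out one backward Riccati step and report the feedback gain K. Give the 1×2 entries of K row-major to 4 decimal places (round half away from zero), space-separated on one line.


0.1864 1.4915

BᵀP = [7.0000 -10.0000]
S = R + BᵀPB = [1/2] + [29.0000] = [29.5000]
BᵀPA = [5.5000 44.0000]
K = S⁻¹·BᵀPA = [0.1864 1.4915]
A−BK = [1.1271 -0.9831; 0.7797 -0.7627]
AᵀP(A−BK) = [1.4746 -1.2034; -1.2034 2.3729]
P' = Q + AᵀP(A−BK) = [14.4746 3.2966; 3.2966 4.6229]
tr(P') = 19.0975


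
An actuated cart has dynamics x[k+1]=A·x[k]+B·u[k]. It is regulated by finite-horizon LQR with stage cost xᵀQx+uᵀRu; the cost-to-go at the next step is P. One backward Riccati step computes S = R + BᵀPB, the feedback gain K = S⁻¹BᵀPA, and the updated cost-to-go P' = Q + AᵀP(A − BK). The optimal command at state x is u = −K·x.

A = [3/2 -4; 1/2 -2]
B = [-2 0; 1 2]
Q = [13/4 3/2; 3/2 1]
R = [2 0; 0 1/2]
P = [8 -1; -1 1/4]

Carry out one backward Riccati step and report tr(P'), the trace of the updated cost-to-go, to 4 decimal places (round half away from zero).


12.6187

BᵀP = [-17.0000 2.2500; -2.0000 0.5000]
S = R + BᵀPB = [2 0; 0 1/2] + [36.2500 4.5000; 4.5000 1.0000] = [38.2500 4.5000; 4.5000 1.5000]
BᵀPA = [-24.3750 63.5000; -2.7500 7.0000]
K = S⁻¹·BᵀPA = [-0.6515 1.7172; 0.1212 -0.4848]
A−BK = [0.1970 -0.5657; 0.9091 -2.7475]
AᵀP(A−BK) = [1.0152 -2.7273; -2.7273 7.3535]
P' = Q + AᵀP(A−BK) = [4.2652 -1.2273; -1.2273 8.3535]
tr(P') = 12.6187


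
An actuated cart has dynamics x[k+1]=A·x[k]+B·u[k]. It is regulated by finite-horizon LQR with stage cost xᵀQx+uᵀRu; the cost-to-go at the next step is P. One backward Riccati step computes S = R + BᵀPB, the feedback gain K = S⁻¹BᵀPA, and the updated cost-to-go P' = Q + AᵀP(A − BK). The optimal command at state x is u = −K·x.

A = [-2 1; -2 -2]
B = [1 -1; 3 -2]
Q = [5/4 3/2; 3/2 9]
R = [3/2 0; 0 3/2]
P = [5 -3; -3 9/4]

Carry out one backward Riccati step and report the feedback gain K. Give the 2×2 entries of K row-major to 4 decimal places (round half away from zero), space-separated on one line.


0.2857 -1.4286 0.5714 -0.2857

BᵀP = [-4.0000 3.7500; 1.0000 -1.5000]
S = R + BᵀPB = [3/2 0; 0 3/2] + [7.2500 -3.5000; -3.5000 2.0000] = [8.7500 -3.5000; -3.5000 3.5000]
BᵀPA = [0.5000 -11.5000; 1.0000 4.0000]
K = S⁻¹·BᵀPA = [0.2857 -1.4286; 0.5714 -0.2857]
A−BK = [-1.7143 2.1429; -1.7143 1.7143]
AᵀP(A−BK) = [4.2857 -6.0000; -6.0000 10.7143]
P' = Q + AᵀP(A−BK) = [5.5357 -4.5000; -4.5000 19.7143]
tr(P') = 25.2500


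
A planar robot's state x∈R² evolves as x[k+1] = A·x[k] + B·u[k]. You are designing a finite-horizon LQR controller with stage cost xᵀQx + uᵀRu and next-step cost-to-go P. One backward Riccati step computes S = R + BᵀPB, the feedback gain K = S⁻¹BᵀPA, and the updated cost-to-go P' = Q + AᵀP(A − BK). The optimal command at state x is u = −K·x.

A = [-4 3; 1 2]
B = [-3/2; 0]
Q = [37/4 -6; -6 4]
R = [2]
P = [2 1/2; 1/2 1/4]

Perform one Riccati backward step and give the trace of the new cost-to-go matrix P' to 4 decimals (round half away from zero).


BᵀP = [-3.0000 -0.7500]
S = R + BᵀPB = [2] + [4.5000] = [6.5000]
BᵀPA = [11.2500 -10.5000]
K = S⁻¹·BᵀPA = [1.7308 -1.6154]
A−BK = [-1.4038 0.5769; 1.0000 2.0000]
AᵀP(A−BK) = [8.7788 -7.8269; -7.8269 8.0385]
P' = Q + AᵀP(A−BK) = [18.0288 -13.8269; -13.8269 12.0385]
tr(P') = 30.0673

30.0673


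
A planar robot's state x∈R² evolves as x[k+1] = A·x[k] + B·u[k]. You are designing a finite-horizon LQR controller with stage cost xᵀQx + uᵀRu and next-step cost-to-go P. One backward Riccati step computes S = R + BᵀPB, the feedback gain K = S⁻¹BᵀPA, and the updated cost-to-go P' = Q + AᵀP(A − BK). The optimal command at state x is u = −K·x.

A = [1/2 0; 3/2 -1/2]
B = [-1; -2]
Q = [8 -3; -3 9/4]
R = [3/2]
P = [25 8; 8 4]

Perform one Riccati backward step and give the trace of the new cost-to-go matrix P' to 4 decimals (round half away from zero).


11.0604

BᵀP = [-41.0000 -16.0000]
S = R + BᵀPB = [3/2] + [73.0000] = [74.5000]
BᵀPA = [-44.5000 8.0000]
K = S⁻¹·BᵀPA = [-0.5973 0.1074]
A−BK = [-0.0973 0.1074; 0.3054 -0.2852]
AᵀP(A−BK) = [0.6695 -0.2215; -0.2215 0.1409]
P' = Q + AᵀP(A−BK) = [8.6695 -3.2215; -3.2215 2.3909]
tr(P') = 11.0604


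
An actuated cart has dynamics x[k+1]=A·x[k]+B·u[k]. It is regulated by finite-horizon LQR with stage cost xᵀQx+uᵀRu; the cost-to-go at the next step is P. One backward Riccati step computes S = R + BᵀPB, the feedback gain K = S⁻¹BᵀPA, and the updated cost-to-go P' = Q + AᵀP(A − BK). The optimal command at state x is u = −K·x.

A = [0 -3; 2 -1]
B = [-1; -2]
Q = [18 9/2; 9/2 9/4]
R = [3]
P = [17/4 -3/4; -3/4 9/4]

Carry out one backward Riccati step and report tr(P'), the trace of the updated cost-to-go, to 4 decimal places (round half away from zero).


BᵀP = [-2.7500 -3.7500]
S = R + BᵀPB = [3] + [10.2500] = [13.2500]
BᵀPA = [-7.5000 12.0000]
K = S⁻¹·BᵀPA = [-0.5660 0.9057]
A−BK = [-0.5660 -2.0943; 0.8679 0.8113]
AᵀP(A−BK) = [4.7547 6.7925; 6.7925 25.1321]
P' = Q + AᵀP(A−BK) = [22.7547 11.2925; 11.2925 27.3821]
tr(P') = 50.1368

50.1368


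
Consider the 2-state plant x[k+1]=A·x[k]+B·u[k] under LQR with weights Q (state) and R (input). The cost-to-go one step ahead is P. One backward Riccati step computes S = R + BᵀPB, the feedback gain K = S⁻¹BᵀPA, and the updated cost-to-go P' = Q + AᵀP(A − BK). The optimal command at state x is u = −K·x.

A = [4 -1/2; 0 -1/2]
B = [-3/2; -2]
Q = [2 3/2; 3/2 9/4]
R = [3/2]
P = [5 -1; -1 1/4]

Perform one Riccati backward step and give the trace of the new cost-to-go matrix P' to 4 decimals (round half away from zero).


BᵀP = [-5.5000 1.0000]
S = R + BᵀPB = [3/2] + [6.2500] = [7.7500]
BᵀPA = [-22.0000 2.2500]
K = S⁻¹·BᵀPA = [-2.8387 0.2903]
A−BK = [-0.2581 -0.0645; -5.6774 0.0806]
AᵀP(A−BK) = [17.5484 -1.6129; -1.6129 0.1593]
P' = Q + AᵀP(A−BK) = [19.5484 -0.1129; -0.1129 2.4093]
tr(P') = 21.9577

21.9577


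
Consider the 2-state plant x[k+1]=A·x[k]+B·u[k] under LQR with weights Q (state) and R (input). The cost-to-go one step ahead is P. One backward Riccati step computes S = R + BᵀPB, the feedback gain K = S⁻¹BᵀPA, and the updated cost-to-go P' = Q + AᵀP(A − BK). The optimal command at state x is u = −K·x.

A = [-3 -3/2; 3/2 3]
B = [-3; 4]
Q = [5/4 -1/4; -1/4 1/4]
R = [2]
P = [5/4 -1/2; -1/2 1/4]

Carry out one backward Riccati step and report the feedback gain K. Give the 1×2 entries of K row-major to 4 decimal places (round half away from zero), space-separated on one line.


0.7179 0.5513

BᵀP = [-5.7500 2.5000]
S = R + BᵀPB = [2] + [27.2500] = [29.2500]
BᵀPA = [21.0000 16.1250]
K = S⁻¹·BᵀPA = [0.7179 0.5513]
A−BK = [-0.8462 0.1538; -1.3718 0.7949]
AᵀP(A−BK) = [1.2356 0.7981; 0.7981 0.6731]
P' = Q + AᵀP(A−BK) = [2.4856 0.5481; 0.5481 0.9231]
tr(P') = 3.4087


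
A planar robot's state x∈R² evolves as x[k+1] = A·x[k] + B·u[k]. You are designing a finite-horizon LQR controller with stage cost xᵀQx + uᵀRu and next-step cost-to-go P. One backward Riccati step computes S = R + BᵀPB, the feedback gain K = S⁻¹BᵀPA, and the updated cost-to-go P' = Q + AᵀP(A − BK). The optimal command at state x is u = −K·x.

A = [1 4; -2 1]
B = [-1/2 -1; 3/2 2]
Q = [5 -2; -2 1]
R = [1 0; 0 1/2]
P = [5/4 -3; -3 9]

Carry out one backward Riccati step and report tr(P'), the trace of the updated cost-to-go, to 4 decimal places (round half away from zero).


10.0925

BᵀP = [-5.1250 15.0000; -7.2500 21.0000]
S = R + BᵀPB = [1 0; 0 1/2] + [25.0625 35.1250; 35.1250 49.2500] = [26.0625 35.1250; 35.1250 49.7500]
BᵀPA = [-35.1250 -5.5000; -49.2500 -8.0000]
K = S⁻¹·BᵀPA = [-0.2795 0.1174; -0.7926 -0.2437]
A−BK = [0.0676 3.8150; 0.0045 1.3113]
AᵀP(A−BK) = [0.3963 0.1218; 0.1218 3.6962]
P' = Q + AᵀP(A−BK) = [5.3963 -1.8782; -1.8782 4.6962]
tr(P') = 10.0925


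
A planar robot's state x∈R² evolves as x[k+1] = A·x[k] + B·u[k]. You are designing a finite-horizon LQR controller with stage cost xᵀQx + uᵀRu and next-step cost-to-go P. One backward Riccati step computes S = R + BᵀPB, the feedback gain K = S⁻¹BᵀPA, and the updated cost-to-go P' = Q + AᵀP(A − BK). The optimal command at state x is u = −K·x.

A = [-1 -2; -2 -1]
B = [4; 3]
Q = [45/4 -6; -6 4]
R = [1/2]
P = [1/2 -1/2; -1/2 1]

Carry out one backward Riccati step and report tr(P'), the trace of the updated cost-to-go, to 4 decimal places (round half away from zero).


BᵀP = [0.5000 1.0000]
S = R + BᵀPB = [1/2] + [5.0000] = [5.5000]
BᵀPA = [-2.5000 -2.0000]
K = S⁻¹·BᵀPA = [-0.4545 -0.3636]
A−BK = [0.8182 -0.5455; -0.6364 0.0909]
AᵀP(A−BK) = [1.3636 -0.4091; -0.4091 0.2727]
P' = Q + AᵀP(A−BK) = [12.6136 -6.4091; -6.4091 4.2727]
tr(P') = 16.8864

16.8864


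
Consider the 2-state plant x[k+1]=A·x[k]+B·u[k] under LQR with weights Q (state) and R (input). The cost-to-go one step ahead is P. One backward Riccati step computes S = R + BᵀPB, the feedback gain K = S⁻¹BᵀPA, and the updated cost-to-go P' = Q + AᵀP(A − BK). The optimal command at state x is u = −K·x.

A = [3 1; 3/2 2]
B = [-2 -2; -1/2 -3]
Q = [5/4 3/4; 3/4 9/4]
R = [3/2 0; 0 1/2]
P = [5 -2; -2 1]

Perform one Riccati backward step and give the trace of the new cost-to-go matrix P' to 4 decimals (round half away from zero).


5.5650

BᵀP = [-9.0000 3.5000; -4.0000 1.0000]
S = R + BᵀPB = [3/2 0; 0 1/2] + [16.2500 7.5000; 7.5000 5.0000] = [17.7500 7.5000; 7.5000 5.5000]
BᵀPA = [-21.7500 -2.0000; -10.5000 -2.0000]
K = S⁻¹·BᵀPA = [-0.9879 0.0967; -0.5619 -0.4955]
A−BK = [-0.0997 0.2024; -0.6798 0.5619]
AᵀP(A−BK) = [1.8625 -0.0997; -0.0997 0.2024]
P' = Q + AᵀP(A−BK) = [3.1125 0.6503; 0.6503 2.4524]
tr(P') = 5.5650


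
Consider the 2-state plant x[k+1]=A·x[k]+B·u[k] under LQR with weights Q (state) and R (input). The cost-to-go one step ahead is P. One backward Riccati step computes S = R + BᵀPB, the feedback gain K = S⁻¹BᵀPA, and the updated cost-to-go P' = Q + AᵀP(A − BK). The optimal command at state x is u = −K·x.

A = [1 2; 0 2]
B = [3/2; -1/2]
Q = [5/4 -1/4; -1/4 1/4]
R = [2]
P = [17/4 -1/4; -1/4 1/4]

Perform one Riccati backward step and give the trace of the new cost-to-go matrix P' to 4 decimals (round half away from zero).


BᵀP = [6.5000 -0.5000]
S = R + BᵀPB = [2] + [10.0000] = [12.0000]
BᵀPA = [6.5000 12.0000]
K = S⁻¹·BᵀPA = [0.5417 1.0000]
A−BK = [0.1875 0.5000; 0.2708 2.5000]
AᵀP(A−BK) = [0.7292 1.5000; 1.5000 4.0000]
P' = Q + AᵀP(A−BK) = [1.9792 1.2500; 1.2500 4.2500]
tr(P') = 6.2292

6.2292


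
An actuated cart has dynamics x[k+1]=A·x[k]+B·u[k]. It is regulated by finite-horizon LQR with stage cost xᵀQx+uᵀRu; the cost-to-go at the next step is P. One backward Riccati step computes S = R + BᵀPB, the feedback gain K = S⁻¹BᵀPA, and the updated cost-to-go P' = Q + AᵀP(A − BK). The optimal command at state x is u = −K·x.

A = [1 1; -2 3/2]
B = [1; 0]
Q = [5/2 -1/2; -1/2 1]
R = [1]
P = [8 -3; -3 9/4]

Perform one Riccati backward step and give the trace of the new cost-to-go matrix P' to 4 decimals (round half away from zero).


13.4236

BᵀP = [8.0000 -3.0000]
S = R + BᵀPB = [1] + [8.0000] = [9.0000]
BᵀPA = [14.0000 3.5000]
K = S⁻¹·BᵀPA = [1.5556 0.3889]
A−BK = [-0.5556 0.6111; -2.0000 1.5000]
AᵀP(A−BK) = [7.2222 -2.6944; -2.6944 2.7014]
P' = Q + AᵀP(A−BK) = [9.7222 -3.1944; -3.1944 3.7014]
tr(P') = 13.4236


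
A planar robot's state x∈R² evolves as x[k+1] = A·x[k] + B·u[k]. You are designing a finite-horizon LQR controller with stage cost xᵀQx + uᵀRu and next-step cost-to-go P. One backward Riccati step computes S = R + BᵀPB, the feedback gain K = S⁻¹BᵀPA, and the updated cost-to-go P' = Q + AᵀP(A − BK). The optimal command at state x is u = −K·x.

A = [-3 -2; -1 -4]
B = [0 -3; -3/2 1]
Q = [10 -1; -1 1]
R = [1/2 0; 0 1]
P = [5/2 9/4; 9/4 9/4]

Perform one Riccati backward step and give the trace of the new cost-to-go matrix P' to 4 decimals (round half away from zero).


BᵀP = [-3.3750 -3.3750; -5.2500 -4.5000]
S = R + BᵀPB = [1/2 0; 0 1] + [5.0625 6.7500; 6.7500 11.2500] = [5.5625 6.7500; 6.7500 12.2500]
BᵀPA = [13.5000 20.2500; 20.2500 28.5000]
K = S⁻¹·BᵀPA = [1.2706 2.4664; 0.9529 0.9675]
A−BK = [-0.1412 0.9024; -0.0471 -1.2678]
AᵀP(A−BK) = [1.8000 2.6118; 2.6118 4.4817]
P' = Q + AᵀP(A−BK) = [11.8000 1.6118; 1.6118 5.4817]
tr(P') = 17.2817

17.2817


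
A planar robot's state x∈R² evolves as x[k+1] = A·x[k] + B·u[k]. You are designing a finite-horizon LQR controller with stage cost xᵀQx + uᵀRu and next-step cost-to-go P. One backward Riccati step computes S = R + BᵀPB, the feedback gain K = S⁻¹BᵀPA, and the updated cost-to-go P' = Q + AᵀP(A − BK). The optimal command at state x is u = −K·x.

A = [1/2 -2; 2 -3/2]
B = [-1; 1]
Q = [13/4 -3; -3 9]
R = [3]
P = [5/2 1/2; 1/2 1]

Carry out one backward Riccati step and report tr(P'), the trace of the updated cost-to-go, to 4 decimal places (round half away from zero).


31.2045

BᵀP = [-2.0000 0.5000]
S = R + BᵀPB = [3] + [2.5000] = [5.5000]
BᵀPA = [0.0000 3.2500]
K = S⁻¹·BᵀPA = [0.0000 0.5909]
A−BK = [0.5000 -1.4091; 2.0000 -2.0909]
AᵀP(A−BK) = [5.6250 -7.8750; -7.8750 13.3295]
P' = Q + AᵀP(A−BK) = [8.8750 -10.8750; -10.8750 22.3295]
tr(P') = 31.2045


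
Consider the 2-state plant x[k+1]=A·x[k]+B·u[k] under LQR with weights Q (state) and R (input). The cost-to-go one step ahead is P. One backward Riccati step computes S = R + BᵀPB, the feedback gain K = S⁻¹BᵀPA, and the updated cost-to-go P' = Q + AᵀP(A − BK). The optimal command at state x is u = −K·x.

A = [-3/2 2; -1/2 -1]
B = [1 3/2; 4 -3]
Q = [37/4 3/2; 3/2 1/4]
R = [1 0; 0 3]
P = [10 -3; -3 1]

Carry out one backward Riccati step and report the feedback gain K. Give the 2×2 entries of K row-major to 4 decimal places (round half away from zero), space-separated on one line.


BᵀP = [-2.0000 1.0000; 24.0000 -7.5000]
S = R + BᵀPB = [1 0; 0 3] + [2.0000 -6.0000; -6.0000 58.5000] = [3.0000 -6.0000; -6.0000 61.5000]
BᵀPA = [2.5000 -5.0000; -32.2500 55.5000]
K = S⁻¹·BᵀPA = [-0.2677 0.1717; -0.5505 0.9192]
A−BK = [-0.4066 0.4495; -1.0808 1.0707]
AᵀP(A−BK) = [1.1654 -1.7854; -1.7854 2.8434]
P' = Q + AᵀP(A−BK) = [10.4154 -0.2854; -0.2854 3.0934]
tr(P') = 13.5088

-0.2677 0.1717 -0.5505 0.9192


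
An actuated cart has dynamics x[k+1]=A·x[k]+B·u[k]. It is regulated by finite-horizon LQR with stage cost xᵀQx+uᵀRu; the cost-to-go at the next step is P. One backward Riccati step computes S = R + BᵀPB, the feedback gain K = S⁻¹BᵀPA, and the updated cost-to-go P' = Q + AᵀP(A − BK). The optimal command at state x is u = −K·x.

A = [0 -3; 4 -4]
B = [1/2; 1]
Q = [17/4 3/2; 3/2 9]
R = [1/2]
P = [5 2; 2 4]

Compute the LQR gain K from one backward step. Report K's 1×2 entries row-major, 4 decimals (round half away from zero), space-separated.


2.5806 -4.3226

BᵀP = [4.5000 5.0000]
S = R + BᵀPB = [1/2] + [7.2500] = [7.7500]
BᵀPA = [20.0000 -33.5000]
K = S⁻¹·BᵀPA = [2.5806 -4.3226]
A−BK = [-1.2903 -0.8387; 1.4194 0.3226]
AᵀP(A−BK) = [12.3871 -1.5484; -1.5484 12.1935]
P' = Q + AᵀP(A−BK) = [16.6371 -0.0484; -0.0484 21.1935]
tr(P') = 37.8306


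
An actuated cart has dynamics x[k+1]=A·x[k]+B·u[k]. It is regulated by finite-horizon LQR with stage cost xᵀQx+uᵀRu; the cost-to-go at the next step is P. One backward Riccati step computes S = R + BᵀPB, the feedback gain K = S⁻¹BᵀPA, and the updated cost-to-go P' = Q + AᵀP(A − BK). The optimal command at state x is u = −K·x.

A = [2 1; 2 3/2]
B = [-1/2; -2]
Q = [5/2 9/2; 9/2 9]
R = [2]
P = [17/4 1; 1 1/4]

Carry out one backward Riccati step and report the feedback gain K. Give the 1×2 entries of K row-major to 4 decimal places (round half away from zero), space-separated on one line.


BᵀP = [-4.1250 -1.0000]
S = R + BᵀPB = [2] + [4.0625] = [6.0625]
BᵀPA = [-10.2500 -5.6250]
K = S⁻¹·BᵀPA = [-1.6907 -0.9278]
A−BK = [1.1546 0.5361; -1.3814 -0.3557]
AᵀP(A−BK) = [8.6701 4.7397; 4.7397 2.5934]
P' = Q + AᵀP(A−BK) = [11.1701 9.2397; 9.2397 11.5934]
tr(P') = 22.7635

-1.6907 -0.9278
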